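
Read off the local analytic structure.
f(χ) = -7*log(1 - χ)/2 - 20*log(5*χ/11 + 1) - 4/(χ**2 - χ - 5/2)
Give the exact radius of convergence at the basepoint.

Denominator factor (χ**2 - χ - 5/2): discriminant 11, real irrational roots 1/2 + (1/2)*sqrt(11) and 1/2 - (1/2)*sqrt(11); poles of order 1, moduli 1/2 + (1/2)*sqrt(11) and -1/2 + (1/2)*sqrt(11).
Branch term (-20)*log(1 - χ/(-11/5)): its argument vanishes at χ = -11/5, a logarithmic branch point, modulus 11/5.
Branch term (-7/2)*log(1 - χ/(1)): its argument vanishes at χ = 1, a logarithmic branch point, modulus 1.
The radius of convergence is the smallest modulus among the singular points: 1.

The radius of convergence is 1.


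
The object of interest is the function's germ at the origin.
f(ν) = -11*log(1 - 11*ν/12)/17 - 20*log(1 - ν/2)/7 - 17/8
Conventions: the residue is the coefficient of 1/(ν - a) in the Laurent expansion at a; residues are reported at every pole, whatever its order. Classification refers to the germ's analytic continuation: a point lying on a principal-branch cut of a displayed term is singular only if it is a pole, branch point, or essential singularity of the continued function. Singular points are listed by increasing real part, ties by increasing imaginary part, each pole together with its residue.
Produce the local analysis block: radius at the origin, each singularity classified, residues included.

Radius of convergence at 0: 12/11.
At 12/11: a logarithmic branch point.
At 2: a logarithmic branch point.

Branch term (-20/7)*log(1 - ν/(2)): its argument vanishes at ν = 2, a logarithmic branch point, modulus 2.
Branch term (-11/17)*log(1 - ν/(12/11)): its argument vanishes at ν = 12/11, a logarithmic branch point, modulus 12/11.
The radius of convergence is the smallest modulus among the singular points: 12/11.
List the singular points by increasing real part (a conjugate pair: the negative imaginary part first).


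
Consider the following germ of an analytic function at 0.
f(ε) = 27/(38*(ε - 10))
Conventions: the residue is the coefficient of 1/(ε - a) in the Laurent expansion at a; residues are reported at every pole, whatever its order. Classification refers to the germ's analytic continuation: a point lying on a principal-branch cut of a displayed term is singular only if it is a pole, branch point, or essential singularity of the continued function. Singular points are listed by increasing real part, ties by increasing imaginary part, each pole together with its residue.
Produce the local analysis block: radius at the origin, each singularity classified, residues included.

Denominator factor (ε - 10): pole of order 1 at 10, modulus 10.
The radius of convergence is the smallest modulus among the singular points: 10.
At the order-1 pole 10 set g(ε) = (ε - (10))*f(ε) = 27/38.
Simple pole: residue = g(a) at a = 10, which is 27/38.

Radius of convergence at 0: 10.
At 10: a pole of order 1; residue 27/38.


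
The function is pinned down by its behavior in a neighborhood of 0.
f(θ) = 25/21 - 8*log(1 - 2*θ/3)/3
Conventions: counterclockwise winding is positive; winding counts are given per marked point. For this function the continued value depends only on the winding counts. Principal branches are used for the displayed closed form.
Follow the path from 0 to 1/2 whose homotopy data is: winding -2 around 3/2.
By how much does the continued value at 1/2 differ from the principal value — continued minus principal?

The rational part is single-valued and drops out of the difference; each branch term changes only by its own monodromy.
(-8/3)*log(1 - θ/(3/2)): each positive loop around 3/2 adds 2*pi*i to the log, so winding -2 contributes (-8/3)*(-2)*2*pi*i = (32/3)*pi*i.
Summing the contributions at θ = 1/2 gives (32/3)*pi*i.

Continued minus principal equals (32/3)*pi*i.


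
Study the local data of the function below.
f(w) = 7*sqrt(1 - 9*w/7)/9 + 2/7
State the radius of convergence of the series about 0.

Branch term (7/9)*sqrt(1 - w/(7/9)): its argument vanishes at w = 7/9, a square-root branch point, modulus 7/9.
The radius of convergence is the smallest modulus among the singular points: 7/9.

The radius of convergence is 7/9.


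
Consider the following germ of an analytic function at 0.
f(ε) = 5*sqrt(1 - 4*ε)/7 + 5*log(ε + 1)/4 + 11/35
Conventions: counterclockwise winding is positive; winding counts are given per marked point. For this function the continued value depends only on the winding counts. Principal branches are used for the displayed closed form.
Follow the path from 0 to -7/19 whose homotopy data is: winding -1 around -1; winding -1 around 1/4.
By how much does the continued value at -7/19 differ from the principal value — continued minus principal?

Continued minus principal equals (-(10/133)*sqrt(893)) - ((5/2)*pi)*i.

The rational part is single-valued and drops out of the difference; each branch term changes only by its own monodromy.
(5/7)*sqrt(1 - ε/(1/4)): winding -1 is odd, the square root flips sign, contributing -2*(5/7)*sqrt(1 - (-7/19)/(1/4)) = -2*(5/7)*sqrt(47/19) = -(10/133)*sqrt(893).
(5/4)*log(1 - ε/(-1)): each positive loop around -1 adds 2*pi*i to the log, so winding -1 contributes (5/4)*(-1)*2*pi*i = -(5/2)*pi*i.
Summing the contributions at ε = -7/19 gives (-(10/133)*sqrt(893)) - ((5/2)*pi)*i.


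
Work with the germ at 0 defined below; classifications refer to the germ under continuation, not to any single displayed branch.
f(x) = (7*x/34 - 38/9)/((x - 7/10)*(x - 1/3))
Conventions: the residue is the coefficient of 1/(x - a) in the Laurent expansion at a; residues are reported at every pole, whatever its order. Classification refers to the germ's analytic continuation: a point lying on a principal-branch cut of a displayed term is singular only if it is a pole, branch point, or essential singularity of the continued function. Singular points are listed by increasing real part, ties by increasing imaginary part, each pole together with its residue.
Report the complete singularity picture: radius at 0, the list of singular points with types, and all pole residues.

Denominator factor (x - 1/3): pole of order 1 at 1/3, modulus 1/3.
Denominator factor (x - 7/10): pole of order 1 at 7/10, modulus 7/10.
The radius of convergence is the smallest modulus among the singular points: 1/3.
At the order-1 pole 1/3 set g(x) = (x - (1/3))*f(x) = (7*x/34 - 38/9)/(x - 7/10).
Simple pole: residue = g(a) at a = 1/3, which is 6355/561.
At the order-1 pole 7/10 set g(x) = (x - (7/10))*f(x) = (7*x/34 - 38/9)/(x - 1/3).
Simple pole: residue = g(a) at a = 7/10, which is -12479/1122.
List the singular points by increasing real part (a conjugate pair: the negative imaginary part first).

Radius of convergence at 0: 1/3.
At 1/3: a pole of order 1; residue 6355/561.
At 7/10: a pole of order 1; residue -12479/1122.


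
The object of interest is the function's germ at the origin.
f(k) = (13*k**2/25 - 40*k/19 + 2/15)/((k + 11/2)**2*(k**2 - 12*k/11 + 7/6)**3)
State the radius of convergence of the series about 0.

The radius of convergence is (1/6)*sqrt(42).

Denominator factor (k + 11/2)^2: pole of order 2 at -11/2, modulus 11/2.
Denominator factor (k**2 - 12*k/11 + 7/6)^3: discriminant -1262/363, complex-conjugate roots (6/11) + ((1/66)*sqrt(3786))*i and (6/11) - ((1/66)*sqrt(3786))*i; poles of order 3, moduli (1/6)*sqrt(42) and (1/6)*sqrt(42).
The radius of convergence is the smallest modulus among the singular points: (1/6)*sqrt(42).


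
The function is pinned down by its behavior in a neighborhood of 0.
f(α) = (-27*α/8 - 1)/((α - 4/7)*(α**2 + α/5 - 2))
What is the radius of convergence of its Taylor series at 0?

Denominator factor (α**2 + α/5 - 2): discriminant 201/25, real irrational roots -1/10 + (1/10)*sqrt(201) and -1/10 - (1/10)*sqrt(201); poles of order 1, moduli -1/10 + (1/10)*sqrt(201) and 1/10 + (1/10)*sqrt(201).
Denominator factor (α - 4/7): pole of order 1 at 4/7, modulus 4/7.
The radius of convergence is the smallest modulus among the singular points: 4/7.

The radius of convergence is 4/7.


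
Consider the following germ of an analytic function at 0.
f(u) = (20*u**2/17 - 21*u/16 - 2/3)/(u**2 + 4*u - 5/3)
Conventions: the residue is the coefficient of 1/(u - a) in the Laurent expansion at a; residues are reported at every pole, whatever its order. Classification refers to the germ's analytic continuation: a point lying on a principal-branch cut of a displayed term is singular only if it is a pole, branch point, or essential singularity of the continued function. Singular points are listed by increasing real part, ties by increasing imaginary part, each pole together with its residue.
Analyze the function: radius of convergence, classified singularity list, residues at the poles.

Denominator factor (u**2 + 4*u - 5/3): discriminant 68/3, real irrational roots -2 + (1/3)*sqrt(51) and -2 - (1/3)*sqrt(51); poles of order 1, moduli -2 + (1/3)*sqrt(51) and 2 + (1/3)*sqrt(51).
The radius of convergence is the smallest modulus among the singular points: -2 + (1/3)*sqrt(51).
The factor u**2 + 4*u - 5/3 splits as (u - a)(u - a') with a = -2 - (1/3)*sqrt(51), a' = -2 + (1/3)*sqrt(51). At the order-1 pole a set g(u) = (u - a)*f(u) = [20*u**2/17 - 21*u/16 - 2/3] / (u - a').
Simple pole: residue = g(a) at a = -2 - (1/3)*sqrt(51), which is -1637/544 - (1813/4624)*sqrt(51).
The factor u**2 + 4*u - 5/3 splits as (u - a)(u - a') with a = -2 + (1/3)*sqrt(51), a' = -2 - (1/3)*sqrt(51). At the order-1 pole a set g(u) = (u - a)*f(u) = [20*u**2/17 - 21*u/16 - 2/3] / (u - a').
Simple pole: residue = g(a) at a = -2 + (1/3)*sqrt(51), which is -1637/544 + (1813/4624)*sqrt(51).
List the singular points by increasing real part (a conjugate pair: the negative imaginary part first).

Radius of convergence at 0: -2 + (1/3)*sqrt(51).
At -2 - (1/3)*sqrt(51): a pole of order 1; residue -1637/544 - (1813/4624)*sqrt(51).
At -2 + (1/3)*sqrt(51): a pole of order 1; residue -1637/544 + (1813/4624)*sqrt(51).


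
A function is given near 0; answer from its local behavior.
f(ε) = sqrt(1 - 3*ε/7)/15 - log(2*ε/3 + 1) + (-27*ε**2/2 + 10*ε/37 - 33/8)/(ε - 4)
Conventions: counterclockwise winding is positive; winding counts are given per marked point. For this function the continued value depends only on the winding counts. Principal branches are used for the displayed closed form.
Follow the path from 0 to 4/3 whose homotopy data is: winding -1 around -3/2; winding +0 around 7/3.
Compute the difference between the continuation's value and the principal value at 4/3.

The rational part is single-valued and drops out of the difference; each branch term changes only by its own monodromy.
(-1)*log(1 - ε/(-3/2)): each positive loop around -3/2 adds 2*pi*i to the log, so winding -1 contributes (-1)*(-1)*2*pi*i = (2)*pi*i.
(1/15)*sqrt(1 - ε/(7/3)): winding +0 is even, the square root returns to the same sheet, contribution 0.
Summing the contributions at ε = 4/3 gives (2)*pi*i.

Continued minus principal equals (2)*pi*i.


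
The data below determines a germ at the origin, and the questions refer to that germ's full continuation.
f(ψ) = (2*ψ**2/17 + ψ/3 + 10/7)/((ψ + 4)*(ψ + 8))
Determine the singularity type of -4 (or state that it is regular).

The denominator factor ψ + 4 vanishes at -4 and appears to the power 1; the numerator there equals 706/357, nonzero, and no other factor vanishes.
Hence a pole whose order is the multiplicity, 1.

The point is a pole of order 1.


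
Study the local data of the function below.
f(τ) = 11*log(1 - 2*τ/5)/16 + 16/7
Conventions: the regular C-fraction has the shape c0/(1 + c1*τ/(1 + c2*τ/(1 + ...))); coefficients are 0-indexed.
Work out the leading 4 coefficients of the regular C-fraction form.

Taylor coefficients (expand at 0): a_0 = 16/7, a_1 = -11/40, a_2 = -11/200, a_3 = -11/750.
c0 = a_0 = 16/7. Peel one level at a time: if S = 1 + c*τ/S' with S'(0) = 1, then c is the τ-coefficient of S and S' = c*τ/(S - 1).
S_1 = c0/f = 1 + (77/640)*τ + (3157/81920)*τ^2 + ...; c1 = 77/640.
S_2 = c1*τ/(S_1 - 1) = 1 + (-41/128)*τ + (-1/75)*τ^2 + ...; c2 = -41/128.
S_3 = c2*τ/(S_2 - 1) = 1 + (-128/3075)*τ + ...; c3 = -128/3075.

The regular C-fraction coefficients are [16/7, 77/640, -41/128, -128/3075].


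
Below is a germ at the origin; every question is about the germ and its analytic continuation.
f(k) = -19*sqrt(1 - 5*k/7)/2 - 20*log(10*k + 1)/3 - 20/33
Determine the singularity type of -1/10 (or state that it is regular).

The point is a logarithmic branch point.

The term (-20/3)*log(1 - k/(-1/10)) has argument 1 - -1/10/(-1/10) = 0 at -1/10: a logarithmic (infinitely-sheeted) branch point; the remaining terms are analytic or single-valued there.


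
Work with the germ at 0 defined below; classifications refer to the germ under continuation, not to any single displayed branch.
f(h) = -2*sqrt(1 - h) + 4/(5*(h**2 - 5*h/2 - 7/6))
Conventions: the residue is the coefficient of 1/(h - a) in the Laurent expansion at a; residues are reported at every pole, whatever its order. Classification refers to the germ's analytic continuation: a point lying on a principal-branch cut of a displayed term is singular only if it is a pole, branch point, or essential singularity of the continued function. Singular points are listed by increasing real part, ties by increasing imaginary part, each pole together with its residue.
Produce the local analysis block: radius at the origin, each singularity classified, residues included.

Radius of convergence at 0: -5/4 + (1/12)*sqrt(393).
At 5/4 - (1/12)*sqrt(393): a pole of order 1; residue -(8/655)*sqrt(393).
At 1: an algebraic (square-root) branch point.
At 5/4 + (1/12)*sqrt(393): a pole of order 1; residue (8/655)*sqrt(393).

Denominator factor (h**2 - 5*h/2 - 7/6): discriminant 131/12, real irrational roots 5/4 + (1/12)*sqrt(393) and 5/4 - (1/12)*sqrt(393); poles of order 1, moduli 5/4 + (1/12)*sqrt(393) and -5/4 + (1/12)*sqrt(393).
Branch term (-2)*sqrt(1 - h/(1)): its argument vanishes at h = 1, a square-root branch point, modulus 1.
The radius of convergence is the smallest modulus among the singular points: -5/4 + (1/12)*sqrt(393).
The branch term is analytic at 5/4 - (1/12)*sqrt(393) and contributes nothing to the residue; only the rational part matters.
The factor h**2 - 5*h/2 - 7/6 splits as (h - a)(h - a') with a = 5/4 - (1/12)*sqrt(393), a' = 5/4 + (1/12)*sqrt(393). At the order-1 pole a set g(h) = (h - a)*(rational part) = [4/5] / (h - a').
Simple pole: residue = g(a) at a = 5/4 - (1/12)*sqrt(393), which is -(8/655)*sqrt(393).
The branch term is analytic at 5/4 + (1/12)*sqrt(393) and contributes nothing to the residue; only the rational part matters.
The factor h**2 - 5*h/2 - 7/6 splits as (h - a)(h - a') with a = 5/4 + (1/12)*sqrt(393), a' = 5/4 - (1/12)*sqrt(393). At the order-1 pole a set g(h) = (h - a)*(rational part) = [4/5] / (h - a').
Simple pole: residue = g(a) at a = 5/4 + (1/12)*sqrt(393), which is (8/655)*sqrt(393).
List the singular points by increasing real part (a conjugate pair: the negative imaginary part first).


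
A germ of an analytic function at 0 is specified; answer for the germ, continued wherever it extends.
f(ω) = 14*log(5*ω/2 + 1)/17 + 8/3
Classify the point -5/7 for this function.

There is no denominator, hence no pole anywhere.
Branch term log(1 - ω/(-2/5)): argument at -5/7 is -11/14, nonzero, so -5/7 is not its branch point (a point on a principal cut is still regular for the continued germ).
So the germ continues analytically to -5/7.

The point is a regular point.


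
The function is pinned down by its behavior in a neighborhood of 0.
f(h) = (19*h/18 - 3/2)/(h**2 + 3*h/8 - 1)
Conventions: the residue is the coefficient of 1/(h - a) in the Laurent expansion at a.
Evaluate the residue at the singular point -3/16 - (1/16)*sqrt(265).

The residue is 19/36 + (163/3180)*sqrt(265).

The factor h**2 + 3*h/8 - 1 splits as (h - a)(h - a') with a = -3/16 - (1/16)*sqrt(265), a' = -3/16 + (1/16)*sqrt(265). At the order-1 pole a set g(h) = (h - a)*f(h) = [19*h/18 - 3/2] / (h - a').
Simple pole: residue = g(a) at a = -3/16 - (1/16)*sqrt(265), which is 19/36 + (163/3180)*sqrt(265).


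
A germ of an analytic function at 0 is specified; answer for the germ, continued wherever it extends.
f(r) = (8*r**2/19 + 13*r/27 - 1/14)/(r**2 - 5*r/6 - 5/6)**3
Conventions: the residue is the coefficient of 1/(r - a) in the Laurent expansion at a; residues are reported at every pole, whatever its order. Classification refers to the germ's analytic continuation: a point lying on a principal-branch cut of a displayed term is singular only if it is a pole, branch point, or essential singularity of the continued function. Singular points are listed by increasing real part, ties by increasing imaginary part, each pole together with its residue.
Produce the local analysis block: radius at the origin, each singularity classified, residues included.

Radius of convergence at 0: -5/12 + (1/12)*sqrt(145).
At 5/12 - (1/12)*sqrt(145): a pole of order 3; residue -(378288/405467125)*sqrt(145).
At 5/12 + (1/12)*sqrt(145): a pole of order 3; residue (378288/405467125)*sqrt(145).


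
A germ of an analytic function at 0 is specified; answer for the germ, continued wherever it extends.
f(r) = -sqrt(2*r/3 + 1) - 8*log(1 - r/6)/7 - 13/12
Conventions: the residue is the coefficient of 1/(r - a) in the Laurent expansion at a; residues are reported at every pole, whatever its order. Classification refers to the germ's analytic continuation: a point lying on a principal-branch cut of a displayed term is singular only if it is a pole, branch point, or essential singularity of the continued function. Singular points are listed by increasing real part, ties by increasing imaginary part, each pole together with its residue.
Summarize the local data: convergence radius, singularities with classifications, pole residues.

Radius of convergence at 0: 3/2.
At -3/2: an algebraic (square-root) branch point.
At 6: a logarithmic branch point.

Branch term (-8/7)*log(1 - r/(6)): its argument vanishes at r = 6, a logarithmic branch point, modulus 6.
Branch term (-1)*sqrt(1 - r/(-3/2)): its argument vanishes at r = -3/2, a square-root branch point, modulus 3/2.
The radius of convergence is the smallest modulus among the singular points: 3/2.
List the singular points by increasing real part (a conjugate pair: the negative imaginary part first).


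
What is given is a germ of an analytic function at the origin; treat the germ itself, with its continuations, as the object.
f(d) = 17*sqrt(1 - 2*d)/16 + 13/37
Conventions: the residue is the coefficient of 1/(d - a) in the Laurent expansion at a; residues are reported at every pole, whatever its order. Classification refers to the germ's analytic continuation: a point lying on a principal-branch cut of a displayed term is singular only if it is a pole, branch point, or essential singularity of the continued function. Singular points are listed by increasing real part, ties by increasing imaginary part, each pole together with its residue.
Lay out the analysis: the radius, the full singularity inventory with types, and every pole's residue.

Branch term (17/16)*sqrt(1 - d/(1/2)): its argument vanishes at d = 1/2, a square-root branch point, modulus 1/2.
The radius of convergence is the smallest modulus among the singular points: 1/2.

Radius of convergence at 0: 1/2.
At 1/2: an algebraic (square-root) branch point.


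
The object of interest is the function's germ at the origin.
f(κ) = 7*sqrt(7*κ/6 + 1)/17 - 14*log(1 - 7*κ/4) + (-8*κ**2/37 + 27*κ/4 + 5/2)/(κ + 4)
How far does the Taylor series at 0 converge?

The radius of convergence is 4/7.

Denominator factor (κ + 4): pole of order 1 at -4, modulus 4.
Branch term (7/17)*sqrt(1 - κ/(-6/7)): its argument vanishes at κ = -6/7, a square-root branch point, modulus 6/7.
Branch term (-14)*log(1 - κ/(4/7)): its argument vanishes at κ = 4/7, a logarithmic branch point, modulus 4/7.
The radius of convergence is the smallest modulus among the singular points: 4/7.


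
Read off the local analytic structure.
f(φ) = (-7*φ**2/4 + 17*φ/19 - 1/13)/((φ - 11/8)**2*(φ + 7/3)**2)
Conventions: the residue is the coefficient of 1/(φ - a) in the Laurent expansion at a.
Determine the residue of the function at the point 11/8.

At the order-2 pole 11/8 set g(φ) = (φ - (11/8))^2*f(φ) = (-7*φ**2/4 + 17*φ/19 - 1/13)/(φ + 7/3)**2.
Order-2 pole: residue = g'(a); g'(11/8) = -34889184/174127343, so the residue is -34889184/174127343.

The residue is -34889184/174127343.


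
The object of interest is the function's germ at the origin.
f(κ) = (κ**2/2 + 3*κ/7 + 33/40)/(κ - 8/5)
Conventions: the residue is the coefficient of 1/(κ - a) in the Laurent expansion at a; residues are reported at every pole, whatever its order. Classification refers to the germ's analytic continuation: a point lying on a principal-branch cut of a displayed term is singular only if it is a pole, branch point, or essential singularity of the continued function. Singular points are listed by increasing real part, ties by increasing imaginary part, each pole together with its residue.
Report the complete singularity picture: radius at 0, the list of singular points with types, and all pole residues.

Denominator factor (κ - 8/5): pole of order 1 at 8/5, modulus 8/5.
The radius of convergence is the smallest modulus among the singular points: 8/5.
At the order-1 pole 8/5 set g(κ) = (κ - (8/5))*f(κ) = κ**2/2 + 3*κ/7 + 33/40.
Simple pole: residue = g(a) at a = 8/5, which is 3907/1400.

Radius of convergence at 0: 8/5.
At 8/5: a pole of order 1; residue 3907/1400.


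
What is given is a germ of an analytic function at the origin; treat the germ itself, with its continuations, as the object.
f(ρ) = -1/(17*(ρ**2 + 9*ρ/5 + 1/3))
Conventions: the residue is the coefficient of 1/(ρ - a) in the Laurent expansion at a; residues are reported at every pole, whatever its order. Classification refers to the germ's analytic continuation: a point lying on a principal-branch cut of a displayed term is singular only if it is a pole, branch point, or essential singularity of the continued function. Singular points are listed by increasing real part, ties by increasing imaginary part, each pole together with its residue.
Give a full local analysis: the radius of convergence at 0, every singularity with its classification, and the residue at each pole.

Denominator factor (ρ**2 + 9*ρ/5 + 1/3): discriminant 143/75, real irrational roots -9/10 + (1/30)*sqrt(429) and -9/10 - (1/30)*sqrt(429); poles of order 1, moduli 9/10 - (1/30)*sqrt(429) and 9/10 + (1/30)*sqrt(429).
The radius of convergence is the smallest modulus among the singular points: 9/10 - (1/30)*sqrt(429).
The factor ρ**2 + 9*ρ/5 + 1/3 splits as (ρ - a)(ρ - a') with a = -9/10 - (1/30)*sqrt(429), a' = -9/10 + (1/30)*sqrt(429). At the order-1 pole a set g(ρ) = (ρ - a)*f(ρ) = [-1/17] / (ρ - a').
Simple pole: residue = g(a) at a = -9/10 - (1/30)*sqrt(429), which is (5/2431)*sqrt(429).
The factor ρ**2 + 9*ρ/5 + 1/3 splits as (ρ - a)(ρ - a') with a = -9/10 + (1/30)*sqrt(429), a' = -9/10 - (1/30)*sqrt(429). At the order-1 pole a set g(ρ) = (ρ - a)*f(ρ) = [-1/17] / (ρ - a').
Simple pole: residue = g(a) at a = -9/10 + (1/30)*sqrt(429), which is -(5/2431)*sqrt(429).
List the singular points by increasing real part (a conjugate pair: the negative imaginary part first).

Radius of convergence at 0: 9/10 - (1/30)*sqrt(429).
At -9/10 - (1/30)*sqrt(429): a pole of order 1; residue (5/2431)*sqrt(429).
At -9/10 + (1/30)*sqrt(429): a pole of order 1; residue -(5/2431)*sqrt(429).


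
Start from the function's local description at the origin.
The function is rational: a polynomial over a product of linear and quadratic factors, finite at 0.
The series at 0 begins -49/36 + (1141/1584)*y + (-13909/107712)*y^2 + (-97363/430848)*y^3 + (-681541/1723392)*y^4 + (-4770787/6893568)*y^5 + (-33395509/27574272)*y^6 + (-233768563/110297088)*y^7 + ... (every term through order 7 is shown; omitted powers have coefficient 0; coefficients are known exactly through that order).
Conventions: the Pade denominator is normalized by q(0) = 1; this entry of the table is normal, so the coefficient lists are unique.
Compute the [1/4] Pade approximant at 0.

The Pade approximant has numerator coefficients [-49/36, 5486397497/1999429256]; denominator coefficients [1, -135121961/90883148, -1362237525/1545013516, -759508893/1545013516, -5783952339/26265229772].

Taylor coefficients needed (read off): a_0 = -49/36, a_1 = 1141/1584, a_2 = -13909/107712, a_3 = -97363/430848, a_4 = -681541/1723392, a_5 = -4770787/6893568.
Write the denominator as Q(y) = 1 + q1*y + q2*y^2 + q3*y^3 + q4*y^4. Requiring Q*f - P = O(y^6) with deg P <= 1 kills the coefficients of y^2..y^5 in Q*f:
  y^2: a_2 + q1*a_1 + q2*a_0 = 0, i.e. -13909/107712 + (1141/1584)*q1 + (-49/36)*q2 = 0.
  y^3: a_3 + q1*a_2 + q2*a_1 + q3*a_0 = 0, i.e. -97363/430848 + (-13909/107712)*q1 + (1141/1584)*q2 + (-49/36)*q3 = 0.
  y^4: a_4 + q1*a_3 + q2*a_2 + q3*a_1 + q4*a_0 = 0, i.e. -681541/1723392 + (-97363/430848)*q1 + (-13909/107712)*q2 + (1141/1584)*q3 + (-49/36)*q4 = 0.
  y^5: a_5 + q1*a_4 + q2*a_3 + q3*a_2 + q4*a_1 = 0, i.e. -4770787/6893568 + (-681541/1723392)*q1 + (-97363/430848)*q2 + (-13909/107712)*q3 + (1141/1584)*q4 = 0.
Solving this linear system: q1 = -135121961/90883148, q2 = -1362237525/1545013516, q3 = -759508893/1545013516, q4 = -5783952339/26265229772.
The numerator is Q*f truncated at degree 1: P0 = a_0 = -49/36; P1 = a_1 + q1*a_0 = 5486397497/1999429256.


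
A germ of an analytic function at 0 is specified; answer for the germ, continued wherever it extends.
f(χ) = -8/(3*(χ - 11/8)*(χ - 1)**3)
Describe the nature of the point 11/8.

The point is a pole of order 1.

The denominator factor χ - 11/8 vanishes at 11/8 and appears to the power 1; the numerator there equals -8/3, nonzero, and no other factor vanishes.
Hence a pole whose order is the multiplicity, 1.


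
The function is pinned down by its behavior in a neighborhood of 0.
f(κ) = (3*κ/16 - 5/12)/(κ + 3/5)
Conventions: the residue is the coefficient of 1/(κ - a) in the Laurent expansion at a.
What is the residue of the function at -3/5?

The residue is -127/240.

At the order-1 pole -3/5 set g(κ) = (κ - (-3/5))*f(κ) = 3*κ/16 - 5/12.
Simple pole: residue = g(a) at a = -3/5, which is -127/240.


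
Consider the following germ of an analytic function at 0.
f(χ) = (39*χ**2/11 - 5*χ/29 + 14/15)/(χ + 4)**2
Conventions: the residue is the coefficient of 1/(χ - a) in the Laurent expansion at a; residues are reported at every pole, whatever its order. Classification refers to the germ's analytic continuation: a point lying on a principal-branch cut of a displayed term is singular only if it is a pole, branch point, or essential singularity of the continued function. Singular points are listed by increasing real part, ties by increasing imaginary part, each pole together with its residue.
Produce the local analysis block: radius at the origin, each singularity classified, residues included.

Denominator factor (χ + 4)^2: pole of order 2 at -4, modulus 4.
The radius of convergence is the smallest modulus among the singular points: 4.
At the order-2 pole -4 set g(χ) = (χ - (-4))^2*f(χ) = 39*χ**2/11 - 5*χ/29 + 14/15.
Order-2 pole: residue = g'(a); g'(-4) = -9103/319, so the residue is -9103/319.

Radius of convergence at 0: 4.
At -4: a pole of order 2; residue -9103/319.


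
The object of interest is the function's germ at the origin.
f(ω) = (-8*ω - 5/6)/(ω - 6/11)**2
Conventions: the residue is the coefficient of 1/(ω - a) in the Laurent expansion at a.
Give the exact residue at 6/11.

At the order-2 pole 6/11 set g(ω) = (ω - (6/11))^2*f(ω) = -8*ω - 5/6.
Order-2 pole: residue = g'(a); g'(6/11) = -8, so the residue is -8.

The residue is -8.


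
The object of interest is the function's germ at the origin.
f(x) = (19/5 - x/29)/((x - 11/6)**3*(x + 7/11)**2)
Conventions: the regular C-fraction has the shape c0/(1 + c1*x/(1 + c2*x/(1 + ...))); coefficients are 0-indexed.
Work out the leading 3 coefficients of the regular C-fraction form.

The regular C-fraction coefficients are [-4104/2695, 64301/42427, 3180967074/2728098527].

Taylor coefficients (expand at 0): a_0 = -4104/2695, a_1 = 13889016/6017935, a_2 = -19778040/3195731.
c0 = a_0 = -4104/2695. Peel one level at a time: if S = 1 + c*x/S' with S'(0) = 1, then c is the x-coefficient of S and S' = c*x/(S - 1).
S_1 = c0/f = 1 + (64301/42427)*x + (-3180967074/1800050329)*x^2 + ...; c1 = 64301/42427.
S_2 = c1*x/(S_1 - 1) = 1 + (3180967074/2728098527)*x + ...; c2 = 3180967074/2728098527.


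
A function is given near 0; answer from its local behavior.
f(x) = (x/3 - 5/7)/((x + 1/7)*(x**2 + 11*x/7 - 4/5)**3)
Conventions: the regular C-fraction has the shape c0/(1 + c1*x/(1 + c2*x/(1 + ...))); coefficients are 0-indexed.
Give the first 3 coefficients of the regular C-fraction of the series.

Taylor coefficients (expand at 0): a_0 = 625/64, a_1 = -82625/5376, a_2 = 25847875/75264.
c0 = a_0 = 625/64. Peel one level at a time: if S = 1 + c*x/S' with S'(0) = 1, then c is the x-coefficient of S and S' = c*x/(S - 1).
S_1 = c0/f = 1 + (661/420)*x + (-5766569/176400)*x^2 + ...; c1 = 661/420.
S_2 = c1*x/(S_1 - 1) = 1 + (5766569/277620)*x + ...; c2 = 5766569/277620.

The regular C-fraction coefficients are [625/64, 661/420, 5766569/277620].


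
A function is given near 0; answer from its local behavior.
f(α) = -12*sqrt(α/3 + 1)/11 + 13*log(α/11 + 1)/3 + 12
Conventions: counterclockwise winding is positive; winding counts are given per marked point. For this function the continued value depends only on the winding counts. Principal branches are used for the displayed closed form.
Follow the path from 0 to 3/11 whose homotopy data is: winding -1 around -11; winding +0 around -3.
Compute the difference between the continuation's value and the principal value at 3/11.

Continued minus principal equals -(26/3)*pi*i.

The rational part is single-valued and drops out of the difference; each branch term changes only by its own monodromy.
(-12/11)*sqrt(1 - α/(-3)): winding +0 is even, the square root returns to the same sheet, contribution 0.
(13/3)*log(1 - α/(-11)): each positive loop around -11 adds 2*pi*i to the log, so winding -1 contributes (13/3)*(-1)*2*pi*i = -(26/3)*pi*i.
Summing the contributions at α = 3/11 gives -(26/3)*pi*i.


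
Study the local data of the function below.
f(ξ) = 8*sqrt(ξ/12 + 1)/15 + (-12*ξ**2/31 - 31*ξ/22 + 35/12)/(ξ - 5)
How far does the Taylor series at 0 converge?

The radius of convergence is 5.

Denominator factor (ξ - 5): pole of order 1 at 5, modulus 5.
Branch term (8/15)*sqrt(1 - ξ/(-12)): its argument vanishes at ξ = -12, a square-root branch point, modulus 12.
The radius of convergence is the smallest modulus among the singular points: 5.


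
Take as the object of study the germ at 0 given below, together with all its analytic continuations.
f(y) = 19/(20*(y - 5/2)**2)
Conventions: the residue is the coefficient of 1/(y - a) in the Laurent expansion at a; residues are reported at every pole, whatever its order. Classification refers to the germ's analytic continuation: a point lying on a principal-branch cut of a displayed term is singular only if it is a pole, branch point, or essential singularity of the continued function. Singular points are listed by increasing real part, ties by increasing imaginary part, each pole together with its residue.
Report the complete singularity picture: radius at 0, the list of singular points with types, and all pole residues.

Denominator factor (y - 5/2)^2: pole of order 2 at 5/2, modulus 5/2.
The radius of convergence is the smallest modulus among the singular points: 5/2.
At the order-2 pole 5/2 set g(y) = (y - (5/2))^2*f(y) = 19/20.
Order-2 pole: residue = g'(a); g'(5/2) = 0, so the residue is 0.

Radius of convergence at 0: 5/2.
At 5/2: a pole of order 2; residue 0.


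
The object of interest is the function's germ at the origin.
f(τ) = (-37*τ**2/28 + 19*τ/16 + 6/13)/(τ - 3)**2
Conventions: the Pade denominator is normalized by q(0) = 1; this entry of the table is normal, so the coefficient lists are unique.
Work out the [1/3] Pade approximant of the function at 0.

Taylor coefficients needed (expand at 0): a_0 = 2/39, a_1 = 311/1872, a_2 = -821/19656, a_3 = -5461/117936, a_4 = -580/22113.
Write the denominator as Q(τ) = 1 + q1*τ + q2*τ^2 + q3*τ^3. Requiring Q*f - P = O(τ^5) with deg P <= 1 kills the coefficients of τ^2..τ^4 in Q*f:
  τ^2: a_2 + q1*a_1 + q2*a_0 = 0, i.e. -821/19656 + (311/1872)*q1 + (2/39)*q2 = 0.
  τ^3: a_3 + q1*a_2 + q2*a_1 + q3*a_0 = 0, i.e. -5461/117936 + (-821/19656)*q1 + (311/1872)*q2 + (2/39)*q3 = 0.
  τ^4: a_4 + q1*a_3 + q2*a_2 + q3*a_1 = 0, i.e. -580/22113 + (-5461/117936)*q1 + (-821/19656)*q2 + (311/1872)*q3 = 0.
Solving this linear system: q1 = 7556174/42655473, q2 = 30790051/127966419, q3 = 239838292/895764933.
The numerator is Q*f truncated at degree 1: P0 = a_0 = 2/39; P1 = a_1 + q1*a_0 = 4663748269/26617015152.

The Pade approximant has numerator coefficients [2/39, 4663748269/26617015152]; denominator coefficients [1, 7556174/42655473, 30790051/127966419, 239838292/895764933].


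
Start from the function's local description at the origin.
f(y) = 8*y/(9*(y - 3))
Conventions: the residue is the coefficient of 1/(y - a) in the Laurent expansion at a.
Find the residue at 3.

At the order-1 pole 3 set g(y) = (y - (3))*f(y) = 8*y/9.
Simple pole: residue = g(a) at a = 3, which is 8/3.

The residue is 8/3.


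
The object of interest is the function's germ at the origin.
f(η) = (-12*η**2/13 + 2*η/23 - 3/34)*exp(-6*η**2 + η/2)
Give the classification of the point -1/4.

There is no denominator, hence no pole anywhere.
The factor exp(-6*η**2 + η/2) is entire.
So the germ continues analytically to -1/4.

The point is a regular point.


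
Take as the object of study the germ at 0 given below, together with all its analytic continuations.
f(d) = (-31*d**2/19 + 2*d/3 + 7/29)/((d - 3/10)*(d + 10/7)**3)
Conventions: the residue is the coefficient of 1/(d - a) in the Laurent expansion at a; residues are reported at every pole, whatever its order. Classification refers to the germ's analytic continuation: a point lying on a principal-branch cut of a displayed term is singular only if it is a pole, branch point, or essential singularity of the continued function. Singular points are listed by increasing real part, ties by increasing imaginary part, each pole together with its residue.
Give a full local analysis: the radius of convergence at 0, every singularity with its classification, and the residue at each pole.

Denominator factor (d - 3/10): pole of order 1 at 3/10, modulus 3/10.
Denominator factor (d + 10/7)^3: pole of order 3 at -10/7, modulus 10/7.
The radius of convergence is the smallest modulus among the singular points: 3/10.
At the order-3 pole -10/7 set g(d) = (d - (-10/7))^3*f(d) = (-31*d**2/19 + 2*d/3 + 7/29)/(d - 3/10).
Order-3 pole: residue = g''(a)/2; g''(-10/7) = -111330940/976130111, so the residue is -55665470/976130111.
At the order-1 pole 3/10 set g(d) = (d - (3/10))*f(d) = (-31*d**2/19 + 2*d/3 + 7/29)/(d + 10/7)**3.
Simple pole: residue = g(a) at a = 3/10, which is 55665470/976130111.
List the singular points by increasing real part (a conjugate pair: the negative imaginary part first).

Radius of convergence at 0: 3/10.
At -10/7: a pole of order 3; residue -55665470/976130111.
At 3/10: a pole of order 1; residue 55665470/976130111.


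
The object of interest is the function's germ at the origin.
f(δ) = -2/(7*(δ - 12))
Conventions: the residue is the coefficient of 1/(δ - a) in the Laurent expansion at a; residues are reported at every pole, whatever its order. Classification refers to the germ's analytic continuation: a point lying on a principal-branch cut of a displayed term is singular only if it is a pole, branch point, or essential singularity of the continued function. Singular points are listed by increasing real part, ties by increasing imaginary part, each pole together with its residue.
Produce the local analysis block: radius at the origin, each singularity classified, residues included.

Denominator factor (δ - 12): pole of order 1 at 12, modulus 12.
The radius of convergence is the smallest modulus among the singular points: 12.
At the order-1 pole 12 set g(δ) = (δ - (12))*f(δ) = -2/7.
Simple pole: residue = g(a) at a = 12, which is -2/7.

Radius of convergence at 0: 12.
At 12: a pole of order 1; residue -2/7.


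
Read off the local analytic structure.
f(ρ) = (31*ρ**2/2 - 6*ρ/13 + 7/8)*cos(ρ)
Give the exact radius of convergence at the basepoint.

The factor cos(ρ) is entire and contributes no finite singular point.
The polynomial part has no poles.
No finite singular points: the Taylor series at 0 converges everywhere.

The radius of convergence is infinite.


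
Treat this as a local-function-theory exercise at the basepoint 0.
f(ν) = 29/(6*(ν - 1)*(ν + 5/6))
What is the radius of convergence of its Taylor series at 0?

Denominator factor (ν - 1): pole of order 1 at 1, modulus 1.
Denominator factor (ν + 5/6): pole of order 1 at -5/6, modulus 5/6.
The radius of convergence is the smallest modulus among the singular points: 5/6.

The radius of convergence is 5/6.


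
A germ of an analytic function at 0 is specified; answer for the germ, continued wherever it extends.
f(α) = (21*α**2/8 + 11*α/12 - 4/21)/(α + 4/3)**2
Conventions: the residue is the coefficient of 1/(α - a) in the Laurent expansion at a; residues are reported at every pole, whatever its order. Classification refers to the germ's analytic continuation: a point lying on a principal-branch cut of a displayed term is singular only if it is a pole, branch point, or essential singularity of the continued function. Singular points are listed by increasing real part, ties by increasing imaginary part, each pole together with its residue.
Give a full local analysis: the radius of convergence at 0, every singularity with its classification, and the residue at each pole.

Denominator factor (α + 4/3)^2: pole of order 2 at -4/3, modulus 4/3.
The radius of convergence is the smallest modulus among the singular points: 4/3.
At the order-2 pole -4/3 set g(α) = (α - (-4/3))^2*f(α) = 21*α**2/8 + 11*α/12 - 4/21.
Order-2 pole: residue = g'(a); g'(-4/3) = -73/12, so the residue is -73/12.

Radius of convergence at 0: 4/3.
At -4/3: a pole of order 2; residue -73/12.


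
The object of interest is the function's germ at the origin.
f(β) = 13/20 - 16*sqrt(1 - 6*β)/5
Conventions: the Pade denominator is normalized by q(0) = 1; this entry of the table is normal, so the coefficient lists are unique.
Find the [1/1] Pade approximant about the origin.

Taylor coefficients needed (expand at 0): a_0 = -51/20, a_1 = 48/5, a_2 = 72/5.
Write the denominator as Q(β) = 1 + q1*β. Requiring Q*f - P = O(β^3) with deg P <= 1 kills the coefficients of β^2..β^2 in Q*f:
  β^2: a_2 + q1*a_1 = 0, i.e. 72/5 + (48/5)*q1 = 0.
Solving this linear system: q1 = -3/2.
The numerator is Q*f truncated at degree 1: P0 = a_0 = -51/20; P1 = a_1 + q1*a_0 = 537/40.

The Pade approximant has numerator coefficients [-51/20, 537/40]; denominator coefficients [1, -3/2].


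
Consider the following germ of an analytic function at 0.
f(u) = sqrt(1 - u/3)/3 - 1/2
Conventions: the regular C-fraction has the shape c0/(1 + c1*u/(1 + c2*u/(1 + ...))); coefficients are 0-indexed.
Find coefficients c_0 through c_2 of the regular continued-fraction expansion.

Taylor coefficients (expand at 0): a_0 = -1/6, a_1 = -1/18, a_2 = -1/216.
c0 = a_0 = -1/6. Peel one level at a time: if S = 1 + c*u/S' with S'(0) = 1, then c is the u-coefficient of S and S' = c*u/(S - 1).
S_1 = c0/f = 1 + (-1/3)*u + (1/12)*u^2 + ...; c1 = -1/3.
S_2 = c1*u/(S_1 - 1) = 1 + (1/4)*u + ...; c2 = 1/4.

The regular C-fraction coefficients are [-1/6, -1/3, 1/4].


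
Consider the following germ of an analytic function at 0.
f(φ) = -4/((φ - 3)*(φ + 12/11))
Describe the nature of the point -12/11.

The point is a pole of order 1.

The denominator factor φ + 12/11 vanishes at -12/11 and appears to the power 1; the numerator there equals -4, nonzero, and no other factor vanishes.
Hence a pole whose order is the multiplicity, 1.
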